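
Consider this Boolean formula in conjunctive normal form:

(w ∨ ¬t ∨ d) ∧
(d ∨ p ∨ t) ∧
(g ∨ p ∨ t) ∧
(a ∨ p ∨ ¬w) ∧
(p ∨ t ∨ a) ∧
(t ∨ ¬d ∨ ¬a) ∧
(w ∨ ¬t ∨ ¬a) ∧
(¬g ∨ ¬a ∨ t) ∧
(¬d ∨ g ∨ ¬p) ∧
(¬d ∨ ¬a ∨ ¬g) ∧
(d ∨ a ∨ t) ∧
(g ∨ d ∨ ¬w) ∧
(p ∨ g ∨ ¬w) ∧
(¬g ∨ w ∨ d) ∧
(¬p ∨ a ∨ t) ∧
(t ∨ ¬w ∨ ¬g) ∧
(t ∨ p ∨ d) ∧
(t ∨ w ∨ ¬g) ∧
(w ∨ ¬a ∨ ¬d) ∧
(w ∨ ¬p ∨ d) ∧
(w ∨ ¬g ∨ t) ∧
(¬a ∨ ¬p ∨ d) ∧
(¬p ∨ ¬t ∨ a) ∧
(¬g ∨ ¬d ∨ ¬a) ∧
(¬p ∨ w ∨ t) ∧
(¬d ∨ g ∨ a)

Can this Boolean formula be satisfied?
Yes

Yes, the formula is satisfiable.

One satisfying assignment is: g=True, d=False, a=True, w=True, t=True, p=False

Verification: With this assignment, all 26 clauses evaluate to true.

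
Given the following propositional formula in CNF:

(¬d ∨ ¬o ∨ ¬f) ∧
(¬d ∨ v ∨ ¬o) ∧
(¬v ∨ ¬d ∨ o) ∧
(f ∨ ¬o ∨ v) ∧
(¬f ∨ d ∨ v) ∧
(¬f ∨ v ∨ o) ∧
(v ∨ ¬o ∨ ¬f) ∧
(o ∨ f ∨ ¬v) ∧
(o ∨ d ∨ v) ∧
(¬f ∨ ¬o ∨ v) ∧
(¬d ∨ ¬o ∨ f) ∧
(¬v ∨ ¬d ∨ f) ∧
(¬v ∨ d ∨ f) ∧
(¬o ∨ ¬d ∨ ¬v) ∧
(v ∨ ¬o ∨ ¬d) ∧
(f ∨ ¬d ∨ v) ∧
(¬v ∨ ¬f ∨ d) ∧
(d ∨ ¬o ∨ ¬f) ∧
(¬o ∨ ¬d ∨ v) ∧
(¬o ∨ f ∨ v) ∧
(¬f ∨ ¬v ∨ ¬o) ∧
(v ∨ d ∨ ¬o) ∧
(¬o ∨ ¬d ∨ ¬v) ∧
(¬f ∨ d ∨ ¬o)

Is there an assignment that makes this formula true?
No

No, the formula is not satisfiable.

No assignment of truth values to the variables can make all 24 clauses true simultaneously.

The formula is UNSAT (unsatisfiable).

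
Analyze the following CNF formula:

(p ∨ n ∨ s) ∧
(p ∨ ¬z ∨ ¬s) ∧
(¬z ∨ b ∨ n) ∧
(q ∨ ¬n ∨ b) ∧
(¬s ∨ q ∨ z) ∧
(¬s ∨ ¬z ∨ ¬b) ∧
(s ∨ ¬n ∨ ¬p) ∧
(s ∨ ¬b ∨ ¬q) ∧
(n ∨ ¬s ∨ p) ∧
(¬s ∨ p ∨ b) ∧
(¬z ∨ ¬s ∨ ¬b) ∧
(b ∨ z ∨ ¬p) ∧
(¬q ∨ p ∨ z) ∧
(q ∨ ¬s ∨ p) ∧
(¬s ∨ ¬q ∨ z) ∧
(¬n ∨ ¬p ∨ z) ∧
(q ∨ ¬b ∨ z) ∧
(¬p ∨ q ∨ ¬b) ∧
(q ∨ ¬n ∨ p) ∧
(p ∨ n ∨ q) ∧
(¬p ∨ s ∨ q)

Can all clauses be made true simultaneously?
Yes

Yes, the formula is satisfiable.

One satisfying assignment is: q=True, n=True, b=False, p=False, z=True, s=False

Verification: With this assignment, all 21 clauses evaluate to true.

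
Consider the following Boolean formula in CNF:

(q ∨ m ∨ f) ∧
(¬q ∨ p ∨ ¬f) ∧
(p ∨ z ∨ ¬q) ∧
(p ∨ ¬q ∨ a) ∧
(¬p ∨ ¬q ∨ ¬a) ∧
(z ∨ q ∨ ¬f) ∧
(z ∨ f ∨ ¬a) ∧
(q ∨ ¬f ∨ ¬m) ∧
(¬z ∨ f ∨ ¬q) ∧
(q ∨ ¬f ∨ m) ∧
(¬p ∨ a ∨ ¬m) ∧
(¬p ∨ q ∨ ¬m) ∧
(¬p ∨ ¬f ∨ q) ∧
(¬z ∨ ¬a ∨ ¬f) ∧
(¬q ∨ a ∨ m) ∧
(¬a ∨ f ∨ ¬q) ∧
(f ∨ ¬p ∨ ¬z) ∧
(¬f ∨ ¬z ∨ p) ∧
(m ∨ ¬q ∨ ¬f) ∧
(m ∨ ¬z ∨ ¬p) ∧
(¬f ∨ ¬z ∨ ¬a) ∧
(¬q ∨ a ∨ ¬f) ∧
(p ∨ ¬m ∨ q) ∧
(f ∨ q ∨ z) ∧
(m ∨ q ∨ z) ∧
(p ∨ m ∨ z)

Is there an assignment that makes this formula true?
No

No, the formula is not satisfiable.

No assignment of truth values to the variables can make all 26 clauses true simultaneously.

The formula is UNSAT (unsatisfiable).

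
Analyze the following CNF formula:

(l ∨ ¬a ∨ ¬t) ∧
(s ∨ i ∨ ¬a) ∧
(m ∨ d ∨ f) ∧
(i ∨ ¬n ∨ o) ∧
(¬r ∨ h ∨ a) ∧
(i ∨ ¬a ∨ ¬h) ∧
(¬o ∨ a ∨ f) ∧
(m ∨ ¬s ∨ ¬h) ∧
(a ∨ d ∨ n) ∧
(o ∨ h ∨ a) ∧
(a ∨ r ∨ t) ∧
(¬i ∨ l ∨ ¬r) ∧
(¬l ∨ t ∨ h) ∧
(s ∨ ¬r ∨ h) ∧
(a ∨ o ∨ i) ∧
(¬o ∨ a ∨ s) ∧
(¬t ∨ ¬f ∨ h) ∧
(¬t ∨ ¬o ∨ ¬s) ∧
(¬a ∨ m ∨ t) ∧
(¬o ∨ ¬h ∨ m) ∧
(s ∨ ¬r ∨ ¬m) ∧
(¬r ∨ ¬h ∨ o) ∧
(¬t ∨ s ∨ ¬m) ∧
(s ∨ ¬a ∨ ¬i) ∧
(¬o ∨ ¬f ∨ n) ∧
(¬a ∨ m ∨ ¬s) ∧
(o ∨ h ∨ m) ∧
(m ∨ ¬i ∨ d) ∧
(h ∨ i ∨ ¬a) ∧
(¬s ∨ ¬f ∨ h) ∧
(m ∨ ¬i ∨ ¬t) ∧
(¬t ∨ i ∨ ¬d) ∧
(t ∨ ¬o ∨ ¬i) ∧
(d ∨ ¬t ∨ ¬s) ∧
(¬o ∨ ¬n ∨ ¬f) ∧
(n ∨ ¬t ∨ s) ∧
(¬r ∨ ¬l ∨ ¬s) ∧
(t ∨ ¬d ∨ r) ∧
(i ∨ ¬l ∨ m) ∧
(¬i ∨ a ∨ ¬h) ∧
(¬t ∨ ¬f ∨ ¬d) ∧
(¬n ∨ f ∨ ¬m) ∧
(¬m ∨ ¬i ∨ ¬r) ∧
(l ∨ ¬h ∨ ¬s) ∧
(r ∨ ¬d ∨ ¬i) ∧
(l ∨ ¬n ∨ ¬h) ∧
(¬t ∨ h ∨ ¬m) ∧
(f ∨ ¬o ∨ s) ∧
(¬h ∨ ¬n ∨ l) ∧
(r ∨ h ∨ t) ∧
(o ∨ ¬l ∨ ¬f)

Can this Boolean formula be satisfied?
Yes

Yes, the formula is satisfiable.

One satisfying assignment is: f=False, n=False, i=True, r=False, t=False, o=False, m=True, l=True, d=False, a=True, s=True, h=True

Verification: With this assignment, all 51 clauses evaluate to true.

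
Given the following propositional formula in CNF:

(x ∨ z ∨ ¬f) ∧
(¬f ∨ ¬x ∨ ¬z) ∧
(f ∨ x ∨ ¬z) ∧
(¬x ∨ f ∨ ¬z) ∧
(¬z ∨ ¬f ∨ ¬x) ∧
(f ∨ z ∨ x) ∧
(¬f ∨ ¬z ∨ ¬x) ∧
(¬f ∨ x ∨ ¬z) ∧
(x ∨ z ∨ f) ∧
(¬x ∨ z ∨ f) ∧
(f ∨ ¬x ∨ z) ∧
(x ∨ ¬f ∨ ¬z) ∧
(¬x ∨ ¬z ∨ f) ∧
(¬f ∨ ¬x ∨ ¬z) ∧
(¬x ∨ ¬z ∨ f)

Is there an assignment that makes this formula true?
Yes

Yes, the formula is satisfiable.

One satisfying assignment is: f=True, x=True, z=False

Verification: With this assignment, all 15 clauses evaluate to true.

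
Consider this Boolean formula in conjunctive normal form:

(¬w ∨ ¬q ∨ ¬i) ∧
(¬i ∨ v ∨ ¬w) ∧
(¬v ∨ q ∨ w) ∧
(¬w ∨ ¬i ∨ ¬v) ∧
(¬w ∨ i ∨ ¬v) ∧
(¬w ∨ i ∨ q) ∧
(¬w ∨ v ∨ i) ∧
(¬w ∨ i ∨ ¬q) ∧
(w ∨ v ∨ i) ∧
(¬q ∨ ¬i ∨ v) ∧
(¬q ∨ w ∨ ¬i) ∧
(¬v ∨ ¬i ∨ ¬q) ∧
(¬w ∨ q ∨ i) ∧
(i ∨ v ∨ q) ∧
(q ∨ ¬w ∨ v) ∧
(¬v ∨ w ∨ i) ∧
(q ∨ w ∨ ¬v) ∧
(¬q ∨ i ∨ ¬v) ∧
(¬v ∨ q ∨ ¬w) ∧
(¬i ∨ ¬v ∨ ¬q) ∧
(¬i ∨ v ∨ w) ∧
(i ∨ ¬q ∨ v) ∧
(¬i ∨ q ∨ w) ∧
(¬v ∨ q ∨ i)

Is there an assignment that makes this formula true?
No

No, the formula is not satisfiable.

No assignment of truth values to the variables can make all 24 clauses true simultaneously.

The formula is UNSAT (unsatisfiable).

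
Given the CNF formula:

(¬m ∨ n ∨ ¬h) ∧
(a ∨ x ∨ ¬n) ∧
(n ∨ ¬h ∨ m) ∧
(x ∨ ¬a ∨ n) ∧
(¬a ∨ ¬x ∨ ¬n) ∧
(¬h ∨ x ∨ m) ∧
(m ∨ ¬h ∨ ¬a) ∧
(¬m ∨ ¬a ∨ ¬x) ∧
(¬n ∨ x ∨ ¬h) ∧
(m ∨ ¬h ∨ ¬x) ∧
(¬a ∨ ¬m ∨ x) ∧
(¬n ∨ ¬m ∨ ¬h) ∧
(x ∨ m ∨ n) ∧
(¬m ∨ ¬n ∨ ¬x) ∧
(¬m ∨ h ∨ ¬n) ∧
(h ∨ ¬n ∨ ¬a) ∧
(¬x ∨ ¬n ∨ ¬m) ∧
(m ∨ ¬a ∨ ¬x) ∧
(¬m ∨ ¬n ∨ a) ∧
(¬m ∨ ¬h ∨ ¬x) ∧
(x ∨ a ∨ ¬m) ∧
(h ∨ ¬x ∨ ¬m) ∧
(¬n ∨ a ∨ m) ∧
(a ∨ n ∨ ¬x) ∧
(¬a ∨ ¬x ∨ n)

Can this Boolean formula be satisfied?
No

No, the formula is not satisfiable.

No assignment of truth values to the variables can make all 25 clauses true simultaneously.

The formula is UNSAT (unsatisfiable).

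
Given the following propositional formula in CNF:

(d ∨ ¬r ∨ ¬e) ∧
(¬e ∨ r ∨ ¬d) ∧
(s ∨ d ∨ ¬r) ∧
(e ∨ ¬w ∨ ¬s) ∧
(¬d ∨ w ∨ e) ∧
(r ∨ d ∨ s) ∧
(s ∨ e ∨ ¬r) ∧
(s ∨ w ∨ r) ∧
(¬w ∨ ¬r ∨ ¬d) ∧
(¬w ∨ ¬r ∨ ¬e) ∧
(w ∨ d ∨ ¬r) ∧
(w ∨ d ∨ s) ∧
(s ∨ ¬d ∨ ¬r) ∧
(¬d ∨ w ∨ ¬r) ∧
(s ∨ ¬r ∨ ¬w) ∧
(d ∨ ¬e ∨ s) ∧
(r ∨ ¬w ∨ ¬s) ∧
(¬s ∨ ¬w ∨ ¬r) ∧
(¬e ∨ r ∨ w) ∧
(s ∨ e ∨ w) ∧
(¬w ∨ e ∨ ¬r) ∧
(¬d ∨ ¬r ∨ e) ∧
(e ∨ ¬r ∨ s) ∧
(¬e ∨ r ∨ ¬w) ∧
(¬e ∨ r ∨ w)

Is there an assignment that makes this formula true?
Yes

Yes, the formula is satisfiable.

One satisfying assignment is: r=False, s=True, d=False, w=False, e=False

Verification: With this assignment, all 25 clauses evaluate to true.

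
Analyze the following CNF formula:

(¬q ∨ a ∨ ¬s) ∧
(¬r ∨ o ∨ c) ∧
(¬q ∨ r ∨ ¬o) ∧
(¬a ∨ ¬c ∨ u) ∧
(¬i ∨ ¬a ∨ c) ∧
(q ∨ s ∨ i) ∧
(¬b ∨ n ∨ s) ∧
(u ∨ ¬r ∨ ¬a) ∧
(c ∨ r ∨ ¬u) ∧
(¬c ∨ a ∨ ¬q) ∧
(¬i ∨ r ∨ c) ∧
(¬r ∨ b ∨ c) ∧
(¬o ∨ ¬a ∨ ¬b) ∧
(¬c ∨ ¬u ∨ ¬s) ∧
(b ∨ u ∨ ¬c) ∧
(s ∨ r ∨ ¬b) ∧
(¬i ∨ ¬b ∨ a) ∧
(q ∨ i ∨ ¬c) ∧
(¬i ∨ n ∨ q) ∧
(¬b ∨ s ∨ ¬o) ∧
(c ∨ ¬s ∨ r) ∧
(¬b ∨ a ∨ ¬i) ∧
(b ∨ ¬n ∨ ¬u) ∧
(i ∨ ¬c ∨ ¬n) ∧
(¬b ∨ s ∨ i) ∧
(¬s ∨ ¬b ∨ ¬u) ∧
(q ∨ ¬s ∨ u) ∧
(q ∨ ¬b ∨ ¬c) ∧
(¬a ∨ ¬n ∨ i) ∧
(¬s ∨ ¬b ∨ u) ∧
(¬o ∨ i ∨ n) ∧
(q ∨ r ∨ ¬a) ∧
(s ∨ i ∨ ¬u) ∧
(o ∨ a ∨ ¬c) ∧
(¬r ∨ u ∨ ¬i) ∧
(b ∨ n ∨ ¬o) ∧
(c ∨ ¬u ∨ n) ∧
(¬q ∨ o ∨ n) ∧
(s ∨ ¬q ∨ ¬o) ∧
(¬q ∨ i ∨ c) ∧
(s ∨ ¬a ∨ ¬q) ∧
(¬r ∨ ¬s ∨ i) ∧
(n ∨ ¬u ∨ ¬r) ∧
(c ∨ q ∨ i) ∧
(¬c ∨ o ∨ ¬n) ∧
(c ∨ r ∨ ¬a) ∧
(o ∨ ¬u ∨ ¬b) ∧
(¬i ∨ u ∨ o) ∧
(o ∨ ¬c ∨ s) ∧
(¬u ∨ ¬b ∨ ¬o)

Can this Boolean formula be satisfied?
No

No, the formula is not satisfiable.

No assignment of truth values to the variables can make all 50 clauses true simultaneously.

The formula is UNSAT (unsatisfiable).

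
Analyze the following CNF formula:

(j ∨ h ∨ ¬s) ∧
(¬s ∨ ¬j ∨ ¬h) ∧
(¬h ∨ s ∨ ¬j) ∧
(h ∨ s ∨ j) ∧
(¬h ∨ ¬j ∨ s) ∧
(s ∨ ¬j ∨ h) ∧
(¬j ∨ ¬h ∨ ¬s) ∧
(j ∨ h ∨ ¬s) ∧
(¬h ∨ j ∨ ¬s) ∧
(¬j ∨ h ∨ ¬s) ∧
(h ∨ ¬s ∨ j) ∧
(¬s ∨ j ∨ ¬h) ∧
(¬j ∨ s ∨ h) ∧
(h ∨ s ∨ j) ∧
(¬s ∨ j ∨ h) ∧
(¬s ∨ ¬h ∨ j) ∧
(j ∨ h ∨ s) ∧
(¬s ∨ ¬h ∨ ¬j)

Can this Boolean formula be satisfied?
Yes

Yes, the formula is satisfiable.

One satisfying assignment is: s=False, j=False, h=True

Verification: With this assignment, all 18 clauses evaluate to true.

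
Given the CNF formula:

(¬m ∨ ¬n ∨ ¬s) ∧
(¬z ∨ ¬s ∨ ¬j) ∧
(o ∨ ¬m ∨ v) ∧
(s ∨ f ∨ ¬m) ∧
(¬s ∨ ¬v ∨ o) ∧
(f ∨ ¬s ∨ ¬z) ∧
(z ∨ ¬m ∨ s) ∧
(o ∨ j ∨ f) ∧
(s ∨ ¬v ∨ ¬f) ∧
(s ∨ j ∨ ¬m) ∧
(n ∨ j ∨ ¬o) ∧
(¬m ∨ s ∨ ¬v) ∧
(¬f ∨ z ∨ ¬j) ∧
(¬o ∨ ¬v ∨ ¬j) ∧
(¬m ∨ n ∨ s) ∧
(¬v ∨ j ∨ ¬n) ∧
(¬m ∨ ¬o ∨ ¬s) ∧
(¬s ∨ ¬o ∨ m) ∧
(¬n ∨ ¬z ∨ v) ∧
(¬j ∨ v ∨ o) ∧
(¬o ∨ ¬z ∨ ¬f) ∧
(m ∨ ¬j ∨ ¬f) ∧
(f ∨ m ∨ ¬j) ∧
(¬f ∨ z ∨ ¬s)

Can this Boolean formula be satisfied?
Yes

Yes, the formula is satisfiable.

One satisfying assignment is: z=True, v=False, o=False, n=False, s=True, j=False, m=False, f=True

Verification: With this assignment, all 24 clauses evaluate to true.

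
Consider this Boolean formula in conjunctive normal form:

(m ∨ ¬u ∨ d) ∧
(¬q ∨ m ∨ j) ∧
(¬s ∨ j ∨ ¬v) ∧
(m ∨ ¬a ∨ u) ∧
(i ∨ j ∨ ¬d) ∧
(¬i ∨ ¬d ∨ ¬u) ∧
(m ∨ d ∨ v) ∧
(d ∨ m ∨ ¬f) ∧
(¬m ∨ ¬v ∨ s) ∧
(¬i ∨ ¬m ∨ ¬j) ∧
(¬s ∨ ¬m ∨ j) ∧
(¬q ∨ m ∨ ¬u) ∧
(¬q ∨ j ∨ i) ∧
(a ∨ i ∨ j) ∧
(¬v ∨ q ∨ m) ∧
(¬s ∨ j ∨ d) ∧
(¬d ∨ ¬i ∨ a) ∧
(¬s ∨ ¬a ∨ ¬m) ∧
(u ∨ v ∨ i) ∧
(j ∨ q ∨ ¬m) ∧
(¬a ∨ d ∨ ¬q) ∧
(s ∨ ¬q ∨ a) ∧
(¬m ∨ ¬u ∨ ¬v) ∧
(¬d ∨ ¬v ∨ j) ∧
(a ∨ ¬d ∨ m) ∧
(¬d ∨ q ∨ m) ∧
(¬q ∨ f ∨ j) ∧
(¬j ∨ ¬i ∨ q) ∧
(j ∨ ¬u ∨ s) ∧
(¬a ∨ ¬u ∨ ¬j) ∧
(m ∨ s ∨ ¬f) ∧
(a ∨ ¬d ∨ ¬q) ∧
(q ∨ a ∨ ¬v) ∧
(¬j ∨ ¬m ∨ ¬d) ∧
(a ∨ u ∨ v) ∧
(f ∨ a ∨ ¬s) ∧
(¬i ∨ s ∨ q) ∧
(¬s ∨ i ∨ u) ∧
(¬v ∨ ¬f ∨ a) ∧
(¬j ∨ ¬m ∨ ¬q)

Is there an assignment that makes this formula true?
Yes

Yes, the formula is satisfiable.

One satisfying assignment is: u=True, s=False, a=False, d=False, f=False, j=True, i=False, v=False, m=True, q=False

Verification: With this assignment, all 40 clauses evaluate to true.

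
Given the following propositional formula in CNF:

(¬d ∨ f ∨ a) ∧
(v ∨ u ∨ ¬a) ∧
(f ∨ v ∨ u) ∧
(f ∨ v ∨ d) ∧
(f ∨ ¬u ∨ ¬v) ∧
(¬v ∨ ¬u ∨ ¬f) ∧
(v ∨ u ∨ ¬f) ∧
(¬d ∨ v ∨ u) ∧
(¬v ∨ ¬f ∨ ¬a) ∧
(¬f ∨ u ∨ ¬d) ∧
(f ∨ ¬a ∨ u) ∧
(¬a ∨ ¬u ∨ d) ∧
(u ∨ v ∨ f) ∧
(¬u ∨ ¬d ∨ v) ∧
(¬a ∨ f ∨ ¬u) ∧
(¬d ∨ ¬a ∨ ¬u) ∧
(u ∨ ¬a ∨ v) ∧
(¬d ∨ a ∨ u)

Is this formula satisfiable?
Yes

Yes, the formula is satisfiable.

One satisfying assignment is: d=False, u=False, a=False, v=True, f=False

Verification: With this assignment, all 18 clauses evaluate to true.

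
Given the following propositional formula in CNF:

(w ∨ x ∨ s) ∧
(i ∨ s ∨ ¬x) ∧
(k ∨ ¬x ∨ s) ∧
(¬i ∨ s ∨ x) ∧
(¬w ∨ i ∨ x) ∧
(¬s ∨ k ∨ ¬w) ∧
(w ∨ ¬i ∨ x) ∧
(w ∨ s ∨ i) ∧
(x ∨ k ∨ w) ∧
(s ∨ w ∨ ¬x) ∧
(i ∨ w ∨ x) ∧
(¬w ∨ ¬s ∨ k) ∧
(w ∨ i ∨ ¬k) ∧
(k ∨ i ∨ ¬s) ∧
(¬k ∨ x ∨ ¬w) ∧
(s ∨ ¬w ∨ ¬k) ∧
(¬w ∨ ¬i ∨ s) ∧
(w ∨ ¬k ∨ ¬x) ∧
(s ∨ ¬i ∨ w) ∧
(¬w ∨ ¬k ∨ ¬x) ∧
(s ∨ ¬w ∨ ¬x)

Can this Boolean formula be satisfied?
Yes

Yes, the formula is satisfiable.

One satisfying assignment is: w=False, k=False, i=True, x=True, s=True

Verification: With this assignment, all 21 clauses evaluate to true.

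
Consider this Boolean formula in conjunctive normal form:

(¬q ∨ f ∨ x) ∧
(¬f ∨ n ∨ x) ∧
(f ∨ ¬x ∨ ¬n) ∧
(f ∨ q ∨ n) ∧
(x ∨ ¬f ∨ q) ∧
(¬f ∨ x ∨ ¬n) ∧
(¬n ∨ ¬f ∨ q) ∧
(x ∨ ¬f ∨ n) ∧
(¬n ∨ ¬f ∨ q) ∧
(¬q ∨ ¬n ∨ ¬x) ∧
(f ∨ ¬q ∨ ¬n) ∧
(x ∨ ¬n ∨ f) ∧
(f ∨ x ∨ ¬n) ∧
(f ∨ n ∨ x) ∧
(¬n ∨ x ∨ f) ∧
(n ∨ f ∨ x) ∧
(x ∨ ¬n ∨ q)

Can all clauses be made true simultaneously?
Yes

Yes, the formula is satisfiable.

One satisfying assignment is: n=False, f=False, q=True, x=True

Verification: With this assignment, all 17 clauses evaluate to true.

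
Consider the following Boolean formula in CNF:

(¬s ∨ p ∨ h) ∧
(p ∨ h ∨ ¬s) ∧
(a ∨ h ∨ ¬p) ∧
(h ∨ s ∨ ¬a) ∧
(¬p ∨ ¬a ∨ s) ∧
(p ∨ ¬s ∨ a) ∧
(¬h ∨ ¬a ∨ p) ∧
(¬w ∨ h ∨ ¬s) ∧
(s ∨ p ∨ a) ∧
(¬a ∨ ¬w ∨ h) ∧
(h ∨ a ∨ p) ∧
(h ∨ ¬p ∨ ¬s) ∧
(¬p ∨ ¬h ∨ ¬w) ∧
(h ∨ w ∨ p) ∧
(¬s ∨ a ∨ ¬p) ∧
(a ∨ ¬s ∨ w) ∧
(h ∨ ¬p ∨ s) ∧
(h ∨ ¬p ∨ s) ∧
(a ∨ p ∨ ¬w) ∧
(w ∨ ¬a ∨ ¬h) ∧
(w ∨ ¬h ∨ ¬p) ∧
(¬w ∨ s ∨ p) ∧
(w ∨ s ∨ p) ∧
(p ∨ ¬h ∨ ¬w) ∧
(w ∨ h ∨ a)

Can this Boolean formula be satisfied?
No

No, the formula is not satisfiable.

No assignment of truth values to the variables can make all 25 clauses true simultaneously.

The formula is UNSAT (unsatisfiable).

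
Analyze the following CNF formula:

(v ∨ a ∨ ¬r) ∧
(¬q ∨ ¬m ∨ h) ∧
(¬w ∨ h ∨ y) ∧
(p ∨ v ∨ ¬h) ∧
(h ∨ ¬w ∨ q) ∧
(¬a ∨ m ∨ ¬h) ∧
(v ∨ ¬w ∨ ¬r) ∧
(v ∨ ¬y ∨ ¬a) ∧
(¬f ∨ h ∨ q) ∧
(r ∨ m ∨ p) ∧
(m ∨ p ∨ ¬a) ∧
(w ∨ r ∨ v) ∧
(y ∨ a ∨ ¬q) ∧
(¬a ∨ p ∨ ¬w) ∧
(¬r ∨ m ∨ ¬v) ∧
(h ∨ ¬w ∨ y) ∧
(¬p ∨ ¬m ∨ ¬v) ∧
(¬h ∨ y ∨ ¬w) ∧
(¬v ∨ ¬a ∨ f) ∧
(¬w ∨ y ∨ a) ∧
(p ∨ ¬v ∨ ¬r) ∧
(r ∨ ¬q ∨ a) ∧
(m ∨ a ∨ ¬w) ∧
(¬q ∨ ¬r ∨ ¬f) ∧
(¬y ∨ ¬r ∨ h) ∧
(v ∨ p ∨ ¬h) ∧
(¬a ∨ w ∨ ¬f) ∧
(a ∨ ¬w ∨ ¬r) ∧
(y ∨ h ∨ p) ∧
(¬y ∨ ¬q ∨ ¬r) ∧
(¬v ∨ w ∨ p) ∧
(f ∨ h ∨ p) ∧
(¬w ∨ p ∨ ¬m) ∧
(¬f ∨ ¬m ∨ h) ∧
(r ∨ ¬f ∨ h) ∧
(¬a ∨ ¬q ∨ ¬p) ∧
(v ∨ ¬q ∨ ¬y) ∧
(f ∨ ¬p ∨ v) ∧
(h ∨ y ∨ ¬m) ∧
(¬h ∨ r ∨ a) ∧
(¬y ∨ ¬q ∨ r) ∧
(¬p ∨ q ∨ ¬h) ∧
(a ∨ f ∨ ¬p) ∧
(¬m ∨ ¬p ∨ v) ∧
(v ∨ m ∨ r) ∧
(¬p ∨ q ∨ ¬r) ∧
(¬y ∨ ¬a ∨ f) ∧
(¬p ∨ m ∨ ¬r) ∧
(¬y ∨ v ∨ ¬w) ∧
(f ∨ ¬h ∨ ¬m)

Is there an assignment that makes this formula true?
No

No, the formula is not satisfiable.

No assignment of truth values to the variables can make all 50 clauses true simultaneously.

The formula is UNSAT (unsatisfiable).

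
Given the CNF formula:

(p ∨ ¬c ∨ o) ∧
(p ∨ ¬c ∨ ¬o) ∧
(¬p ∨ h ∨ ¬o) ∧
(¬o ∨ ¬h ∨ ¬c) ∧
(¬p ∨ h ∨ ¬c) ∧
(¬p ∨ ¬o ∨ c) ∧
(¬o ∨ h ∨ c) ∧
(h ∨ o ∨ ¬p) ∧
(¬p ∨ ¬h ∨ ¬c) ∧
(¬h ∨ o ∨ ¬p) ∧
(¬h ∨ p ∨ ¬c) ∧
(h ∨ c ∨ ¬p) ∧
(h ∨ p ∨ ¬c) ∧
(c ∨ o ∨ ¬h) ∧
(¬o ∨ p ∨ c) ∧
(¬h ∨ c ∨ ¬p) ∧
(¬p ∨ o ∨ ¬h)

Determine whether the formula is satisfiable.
Yes

Yes, the formula is satisfiable.

One satisfying assignment is: p=False, o=False, h=False, c=False

Verification: With this assignment, all 17 clauses evaluate to true.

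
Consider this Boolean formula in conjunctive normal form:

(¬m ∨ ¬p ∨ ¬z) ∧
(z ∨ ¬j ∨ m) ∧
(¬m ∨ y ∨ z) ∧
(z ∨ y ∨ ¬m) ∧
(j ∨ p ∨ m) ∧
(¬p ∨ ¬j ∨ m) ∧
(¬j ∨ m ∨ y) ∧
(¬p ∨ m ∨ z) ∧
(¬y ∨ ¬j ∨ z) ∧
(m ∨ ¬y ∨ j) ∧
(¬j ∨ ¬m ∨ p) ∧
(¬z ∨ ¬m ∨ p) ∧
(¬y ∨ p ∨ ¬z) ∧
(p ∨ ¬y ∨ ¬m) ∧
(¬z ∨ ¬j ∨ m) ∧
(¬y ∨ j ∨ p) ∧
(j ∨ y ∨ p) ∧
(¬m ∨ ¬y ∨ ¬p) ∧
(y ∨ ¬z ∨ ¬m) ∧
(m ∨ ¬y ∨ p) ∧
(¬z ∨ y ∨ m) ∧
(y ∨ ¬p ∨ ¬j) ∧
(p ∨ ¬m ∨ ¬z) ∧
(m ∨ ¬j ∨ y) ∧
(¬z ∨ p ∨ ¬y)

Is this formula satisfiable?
No

No, the formula is not satisfiable.

No assignment of truth values to the variables can make all 25 clauses true simultaneously.

The formula is UNSAT (unsatisfiable).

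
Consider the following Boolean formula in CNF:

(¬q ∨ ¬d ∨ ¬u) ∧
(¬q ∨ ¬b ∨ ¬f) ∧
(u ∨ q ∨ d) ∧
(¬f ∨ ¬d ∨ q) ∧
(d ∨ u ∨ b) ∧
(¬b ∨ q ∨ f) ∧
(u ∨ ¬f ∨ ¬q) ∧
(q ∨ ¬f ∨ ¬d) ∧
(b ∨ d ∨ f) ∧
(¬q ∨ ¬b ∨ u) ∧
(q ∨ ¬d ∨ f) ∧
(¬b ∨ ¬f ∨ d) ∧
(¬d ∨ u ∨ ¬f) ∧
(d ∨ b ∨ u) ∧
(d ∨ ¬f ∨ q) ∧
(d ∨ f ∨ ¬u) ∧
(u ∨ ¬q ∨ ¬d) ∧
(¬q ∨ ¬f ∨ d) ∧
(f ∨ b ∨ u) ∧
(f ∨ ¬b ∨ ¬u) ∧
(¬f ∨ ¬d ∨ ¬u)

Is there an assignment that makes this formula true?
No

No, the formula is not satisfiable.

No assignment of truth values to the variables can make all 21 clauses true simultaneously.

The formula is UNSAT (unsatisfiable).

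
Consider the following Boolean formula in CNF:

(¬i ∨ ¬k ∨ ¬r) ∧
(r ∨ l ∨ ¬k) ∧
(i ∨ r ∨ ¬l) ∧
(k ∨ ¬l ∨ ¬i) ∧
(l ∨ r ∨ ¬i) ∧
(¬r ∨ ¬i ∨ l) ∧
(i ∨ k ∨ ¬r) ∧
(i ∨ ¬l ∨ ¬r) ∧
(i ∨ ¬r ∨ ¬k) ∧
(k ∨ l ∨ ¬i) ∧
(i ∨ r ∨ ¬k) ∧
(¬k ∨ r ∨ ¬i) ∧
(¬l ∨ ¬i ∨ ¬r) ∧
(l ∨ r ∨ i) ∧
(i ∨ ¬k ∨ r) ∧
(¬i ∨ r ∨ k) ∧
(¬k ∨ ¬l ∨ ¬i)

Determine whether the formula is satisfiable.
No

No, the formula is not satisfiable.

No assignment of truth values to the variables can make all 17 clauses true simultaneously.

The formula is UNSAT (unsatisfiable).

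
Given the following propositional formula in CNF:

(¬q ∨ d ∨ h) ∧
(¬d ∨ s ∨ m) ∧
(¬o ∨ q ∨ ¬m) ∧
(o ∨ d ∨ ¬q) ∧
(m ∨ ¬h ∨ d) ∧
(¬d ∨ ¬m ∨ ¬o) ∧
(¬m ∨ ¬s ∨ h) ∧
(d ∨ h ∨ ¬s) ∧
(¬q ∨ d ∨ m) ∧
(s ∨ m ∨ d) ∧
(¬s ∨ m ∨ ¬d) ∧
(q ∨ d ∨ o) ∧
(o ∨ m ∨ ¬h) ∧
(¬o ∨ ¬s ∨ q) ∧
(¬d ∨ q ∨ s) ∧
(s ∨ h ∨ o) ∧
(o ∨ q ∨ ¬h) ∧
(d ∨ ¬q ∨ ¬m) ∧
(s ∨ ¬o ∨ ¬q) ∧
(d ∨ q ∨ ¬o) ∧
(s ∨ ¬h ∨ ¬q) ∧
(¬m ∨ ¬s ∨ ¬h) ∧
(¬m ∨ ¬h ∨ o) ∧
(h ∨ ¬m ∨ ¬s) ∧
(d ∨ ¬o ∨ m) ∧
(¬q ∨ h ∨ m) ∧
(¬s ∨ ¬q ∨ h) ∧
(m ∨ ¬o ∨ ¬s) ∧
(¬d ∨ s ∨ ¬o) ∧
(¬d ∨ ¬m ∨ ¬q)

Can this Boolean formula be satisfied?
No

No, the formula is not satisfiable.

No assignment of truth values to the variables can make all 30 clauses true simultaneously.

The formula is UNSAT (unsatisfiable).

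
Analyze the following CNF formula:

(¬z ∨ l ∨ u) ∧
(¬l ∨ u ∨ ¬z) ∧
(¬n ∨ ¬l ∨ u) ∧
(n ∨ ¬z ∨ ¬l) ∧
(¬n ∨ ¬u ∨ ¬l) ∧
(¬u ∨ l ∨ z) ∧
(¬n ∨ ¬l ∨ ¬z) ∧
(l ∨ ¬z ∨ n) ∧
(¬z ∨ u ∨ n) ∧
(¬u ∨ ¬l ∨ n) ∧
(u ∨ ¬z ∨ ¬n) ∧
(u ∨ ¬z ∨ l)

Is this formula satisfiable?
Yes

Yes, the formula is satisfiable.

One satisfying assignment is: u=False, l=False, z=False, n=False

Verification: With this assignment, all 12 clauses evaluate to true.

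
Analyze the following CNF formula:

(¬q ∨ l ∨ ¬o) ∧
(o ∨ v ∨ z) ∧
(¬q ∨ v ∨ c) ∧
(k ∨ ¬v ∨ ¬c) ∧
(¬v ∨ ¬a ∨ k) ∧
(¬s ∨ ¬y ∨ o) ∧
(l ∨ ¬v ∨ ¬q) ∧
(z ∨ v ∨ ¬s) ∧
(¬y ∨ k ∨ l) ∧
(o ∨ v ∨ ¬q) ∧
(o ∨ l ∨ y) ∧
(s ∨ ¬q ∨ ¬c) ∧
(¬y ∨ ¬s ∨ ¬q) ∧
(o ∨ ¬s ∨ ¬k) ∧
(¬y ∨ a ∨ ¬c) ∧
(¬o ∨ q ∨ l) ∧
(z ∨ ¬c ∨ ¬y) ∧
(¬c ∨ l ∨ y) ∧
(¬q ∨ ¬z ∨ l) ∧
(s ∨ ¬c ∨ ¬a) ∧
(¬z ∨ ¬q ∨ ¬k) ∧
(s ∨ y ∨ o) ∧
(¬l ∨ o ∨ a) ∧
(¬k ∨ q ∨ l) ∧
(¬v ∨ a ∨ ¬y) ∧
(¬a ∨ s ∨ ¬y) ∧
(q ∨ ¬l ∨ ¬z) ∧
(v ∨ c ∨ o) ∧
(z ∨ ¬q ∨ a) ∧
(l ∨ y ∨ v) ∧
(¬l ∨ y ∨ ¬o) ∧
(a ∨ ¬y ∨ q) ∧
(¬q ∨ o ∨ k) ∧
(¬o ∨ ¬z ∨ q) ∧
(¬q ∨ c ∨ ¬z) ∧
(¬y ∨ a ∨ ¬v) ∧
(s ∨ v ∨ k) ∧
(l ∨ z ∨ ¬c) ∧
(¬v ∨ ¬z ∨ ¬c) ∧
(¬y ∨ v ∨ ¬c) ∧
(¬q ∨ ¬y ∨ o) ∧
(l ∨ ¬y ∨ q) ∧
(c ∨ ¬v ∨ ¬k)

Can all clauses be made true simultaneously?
No

No, the formula is not satisfiable.

No assignment of truth values to the variables can make all 43 clauses true simultaneously.

The formula is UNSAT (unsatisfiable).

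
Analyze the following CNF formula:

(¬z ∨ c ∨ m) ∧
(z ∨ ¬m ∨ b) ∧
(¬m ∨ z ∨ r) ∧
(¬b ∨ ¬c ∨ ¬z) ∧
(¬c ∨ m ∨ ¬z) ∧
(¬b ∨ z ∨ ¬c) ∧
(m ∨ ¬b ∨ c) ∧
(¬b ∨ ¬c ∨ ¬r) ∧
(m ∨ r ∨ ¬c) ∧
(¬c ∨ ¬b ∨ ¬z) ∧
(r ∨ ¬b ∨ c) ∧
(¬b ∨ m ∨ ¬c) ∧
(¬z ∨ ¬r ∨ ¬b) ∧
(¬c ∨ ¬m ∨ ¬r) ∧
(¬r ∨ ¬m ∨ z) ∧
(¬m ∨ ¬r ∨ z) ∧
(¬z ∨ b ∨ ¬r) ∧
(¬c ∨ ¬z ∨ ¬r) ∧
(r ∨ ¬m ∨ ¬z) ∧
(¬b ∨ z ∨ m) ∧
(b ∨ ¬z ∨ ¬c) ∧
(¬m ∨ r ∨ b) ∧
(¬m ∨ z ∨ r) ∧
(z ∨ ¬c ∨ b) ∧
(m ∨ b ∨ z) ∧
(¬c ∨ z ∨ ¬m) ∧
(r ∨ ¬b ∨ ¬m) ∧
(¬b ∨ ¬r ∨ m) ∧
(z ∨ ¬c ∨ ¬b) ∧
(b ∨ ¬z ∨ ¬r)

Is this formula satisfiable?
No

No, the formula is not satisfiable.

No assignment of truth values to the variables can make all 30 clauses true simultaneously.

The formula is UNSAT (unsatisfiable).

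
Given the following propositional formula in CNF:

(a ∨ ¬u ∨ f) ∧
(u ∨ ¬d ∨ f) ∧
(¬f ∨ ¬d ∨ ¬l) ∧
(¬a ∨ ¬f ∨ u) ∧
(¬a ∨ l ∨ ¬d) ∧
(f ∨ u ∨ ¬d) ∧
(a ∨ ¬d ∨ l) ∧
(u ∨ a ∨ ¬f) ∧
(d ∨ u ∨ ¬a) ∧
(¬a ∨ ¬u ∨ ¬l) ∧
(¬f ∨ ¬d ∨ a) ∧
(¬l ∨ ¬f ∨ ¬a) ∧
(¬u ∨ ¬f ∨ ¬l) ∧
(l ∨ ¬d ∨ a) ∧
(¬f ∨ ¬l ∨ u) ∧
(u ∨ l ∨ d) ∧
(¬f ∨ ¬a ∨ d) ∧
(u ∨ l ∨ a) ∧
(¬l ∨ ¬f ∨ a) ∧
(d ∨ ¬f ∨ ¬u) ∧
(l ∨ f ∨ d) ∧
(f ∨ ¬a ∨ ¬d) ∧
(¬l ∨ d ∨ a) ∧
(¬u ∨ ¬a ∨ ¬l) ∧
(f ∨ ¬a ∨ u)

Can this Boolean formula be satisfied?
No

No, the formula is not satisfiable.

No assignment of truth values to the variables can make all 25 clauses true simultaneously.

The formula is UNSAT (unsatisfiable).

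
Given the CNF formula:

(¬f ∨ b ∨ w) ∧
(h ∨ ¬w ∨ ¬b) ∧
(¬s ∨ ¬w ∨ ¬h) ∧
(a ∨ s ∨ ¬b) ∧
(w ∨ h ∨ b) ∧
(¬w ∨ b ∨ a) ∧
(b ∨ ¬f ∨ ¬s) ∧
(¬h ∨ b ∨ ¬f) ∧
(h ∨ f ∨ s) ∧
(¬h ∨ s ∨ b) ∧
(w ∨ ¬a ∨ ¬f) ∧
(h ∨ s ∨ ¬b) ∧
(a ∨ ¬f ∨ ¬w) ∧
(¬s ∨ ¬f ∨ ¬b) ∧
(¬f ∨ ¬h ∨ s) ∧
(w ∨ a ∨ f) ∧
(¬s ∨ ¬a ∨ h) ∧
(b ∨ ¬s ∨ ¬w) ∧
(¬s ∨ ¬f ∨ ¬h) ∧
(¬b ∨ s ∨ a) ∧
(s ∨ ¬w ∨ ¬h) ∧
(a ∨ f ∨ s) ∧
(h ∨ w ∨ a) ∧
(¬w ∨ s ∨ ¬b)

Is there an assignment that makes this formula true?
Yes

Yes, the formula is satisfiable.

One satisfying assignment is: w=False, h=True, s=False, b=True, a=True, f=False

Verification: With this assignment, all 24 clauses evaluate to true.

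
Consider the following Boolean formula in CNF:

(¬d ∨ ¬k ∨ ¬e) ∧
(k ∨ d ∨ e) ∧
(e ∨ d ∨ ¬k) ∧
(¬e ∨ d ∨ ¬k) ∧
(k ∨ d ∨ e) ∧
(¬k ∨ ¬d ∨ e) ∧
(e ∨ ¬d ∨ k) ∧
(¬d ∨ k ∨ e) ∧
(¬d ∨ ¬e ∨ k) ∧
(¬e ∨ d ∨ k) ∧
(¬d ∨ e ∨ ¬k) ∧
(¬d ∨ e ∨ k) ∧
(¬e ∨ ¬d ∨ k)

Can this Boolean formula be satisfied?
No

No, the formula is not satisfiable.

No assignment of truth values to the variables can make all 13 clauses true simultaneously.

The formula is UNSAT (unsatisfiable).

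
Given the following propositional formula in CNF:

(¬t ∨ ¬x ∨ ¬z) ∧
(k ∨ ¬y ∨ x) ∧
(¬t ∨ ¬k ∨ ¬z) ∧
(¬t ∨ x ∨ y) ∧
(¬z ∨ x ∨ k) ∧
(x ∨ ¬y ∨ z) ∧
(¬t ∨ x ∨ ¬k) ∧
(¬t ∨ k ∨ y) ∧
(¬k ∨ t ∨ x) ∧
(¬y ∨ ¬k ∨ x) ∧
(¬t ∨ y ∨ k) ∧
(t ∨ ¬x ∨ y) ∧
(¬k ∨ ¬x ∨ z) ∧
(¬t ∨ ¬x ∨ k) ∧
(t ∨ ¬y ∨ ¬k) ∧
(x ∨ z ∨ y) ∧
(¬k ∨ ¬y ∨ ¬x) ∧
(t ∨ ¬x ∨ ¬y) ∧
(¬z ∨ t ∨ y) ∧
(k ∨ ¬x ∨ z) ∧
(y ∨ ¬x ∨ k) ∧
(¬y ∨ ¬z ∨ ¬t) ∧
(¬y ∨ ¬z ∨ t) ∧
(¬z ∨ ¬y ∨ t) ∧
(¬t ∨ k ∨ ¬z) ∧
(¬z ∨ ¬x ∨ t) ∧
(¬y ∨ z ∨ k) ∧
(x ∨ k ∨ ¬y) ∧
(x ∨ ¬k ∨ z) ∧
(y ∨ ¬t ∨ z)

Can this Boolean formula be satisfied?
No

No, the formula is not satisfiable.

No assignment of truth values to the variables can make all 30 clauses true simultaneously.

The formula is UNSAT (unsatisfiable).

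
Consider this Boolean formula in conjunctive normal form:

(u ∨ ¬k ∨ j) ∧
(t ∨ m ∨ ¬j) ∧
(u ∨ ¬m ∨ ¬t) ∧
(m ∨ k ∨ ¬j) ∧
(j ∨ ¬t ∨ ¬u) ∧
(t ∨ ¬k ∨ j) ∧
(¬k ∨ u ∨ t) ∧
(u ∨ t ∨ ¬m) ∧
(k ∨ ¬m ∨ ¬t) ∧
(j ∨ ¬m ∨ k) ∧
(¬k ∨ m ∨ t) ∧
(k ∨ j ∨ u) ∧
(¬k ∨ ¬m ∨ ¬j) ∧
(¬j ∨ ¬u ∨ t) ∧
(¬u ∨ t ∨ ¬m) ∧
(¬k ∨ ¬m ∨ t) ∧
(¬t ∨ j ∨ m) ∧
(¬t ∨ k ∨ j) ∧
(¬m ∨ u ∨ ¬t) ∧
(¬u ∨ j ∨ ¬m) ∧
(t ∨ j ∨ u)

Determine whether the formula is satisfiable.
Yes

Yes, the formula is satisfiable.

One satisfying assignment is: j=True, m=False, t=True, k=True, u=False

Verification: With this assignment, all 21 clauses evaluate to true.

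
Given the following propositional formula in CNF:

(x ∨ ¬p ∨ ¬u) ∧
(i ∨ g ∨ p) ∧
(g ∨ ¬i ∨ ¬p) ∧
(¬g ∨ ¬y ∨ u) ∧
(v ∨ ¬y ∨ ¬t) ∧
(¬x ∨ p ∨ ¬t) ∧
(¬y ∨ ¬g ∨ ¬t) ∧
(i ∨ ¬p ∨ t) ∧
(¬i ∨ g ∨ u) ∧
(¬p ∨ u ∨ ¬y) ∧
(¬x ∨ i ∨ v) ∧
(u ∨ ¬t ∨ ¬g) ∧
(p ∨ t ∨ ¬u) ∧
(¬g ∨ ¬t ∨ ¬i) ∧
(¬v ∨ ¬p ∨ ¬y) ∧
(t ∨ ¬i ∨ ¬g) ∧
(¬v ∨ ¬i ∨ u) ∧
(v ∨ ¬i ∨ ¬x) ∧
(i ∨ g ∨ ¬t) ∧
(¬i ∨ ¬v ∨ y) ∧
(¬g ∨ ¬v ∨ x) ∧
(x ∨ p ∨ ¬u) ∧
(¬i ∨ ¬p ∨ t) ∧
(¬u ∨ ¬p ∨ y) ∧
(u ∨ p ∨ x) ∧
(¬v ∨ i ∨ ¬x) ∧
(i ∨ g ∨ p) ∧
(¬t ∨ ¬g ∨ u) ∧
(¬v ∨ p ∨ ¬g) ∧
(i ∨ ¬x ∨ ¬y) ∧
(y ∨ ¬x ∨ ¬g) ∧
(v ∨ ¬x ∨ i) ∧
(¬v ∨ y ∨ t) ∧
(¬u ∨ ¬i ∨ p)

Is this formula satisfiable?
No

No, the formula is not satisfiable.

No assignment of truth values to the variables can make all 34 clauses true simultaneously.

The formula is UNSAT (unsatisfiable).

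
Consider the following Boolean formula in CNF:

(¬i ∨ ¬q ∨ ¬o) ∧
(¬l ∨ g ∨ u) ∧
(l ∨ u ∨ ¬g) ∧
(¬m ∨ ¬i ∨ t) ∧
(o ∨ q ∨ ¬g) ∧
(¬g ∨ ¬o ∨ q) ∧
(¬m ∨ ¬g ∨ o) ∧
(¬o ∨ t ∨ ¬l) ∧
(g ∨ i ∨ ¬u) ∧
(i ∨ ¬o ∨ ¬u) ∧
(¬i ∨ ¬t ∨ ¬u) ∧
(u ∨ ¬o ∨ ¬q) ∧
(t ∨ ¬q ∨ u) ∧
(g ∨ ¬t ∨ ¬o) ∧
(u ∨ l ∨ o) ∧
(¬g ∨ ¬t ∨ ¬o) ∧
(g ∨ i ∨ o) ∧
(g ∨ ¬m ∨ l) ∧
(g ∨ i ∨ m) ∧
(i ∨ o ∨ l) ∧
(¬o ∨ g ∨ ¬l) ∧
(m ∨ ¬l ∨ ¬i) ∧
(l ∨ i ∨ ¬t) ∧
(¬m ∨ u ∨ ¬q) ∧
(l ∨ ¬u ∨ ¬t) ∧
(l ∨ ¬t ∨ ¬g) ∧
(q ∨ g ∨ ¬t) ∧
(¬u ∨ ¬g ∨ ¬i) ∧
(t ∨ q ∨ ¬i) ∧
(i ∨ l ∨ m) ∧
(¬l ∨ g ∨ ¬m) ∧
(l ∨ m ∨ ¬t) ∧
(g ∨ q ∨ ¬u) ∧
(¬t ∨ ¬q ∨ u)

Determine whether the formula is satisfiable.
Yes

Yes, the formula is satisfiable.

One satisfying assignment is: o=False, i=False, t=False, l=True, g=True, u=True, m=False, q=True

Verification: With this assignment, all 34 clauses evaluate to true.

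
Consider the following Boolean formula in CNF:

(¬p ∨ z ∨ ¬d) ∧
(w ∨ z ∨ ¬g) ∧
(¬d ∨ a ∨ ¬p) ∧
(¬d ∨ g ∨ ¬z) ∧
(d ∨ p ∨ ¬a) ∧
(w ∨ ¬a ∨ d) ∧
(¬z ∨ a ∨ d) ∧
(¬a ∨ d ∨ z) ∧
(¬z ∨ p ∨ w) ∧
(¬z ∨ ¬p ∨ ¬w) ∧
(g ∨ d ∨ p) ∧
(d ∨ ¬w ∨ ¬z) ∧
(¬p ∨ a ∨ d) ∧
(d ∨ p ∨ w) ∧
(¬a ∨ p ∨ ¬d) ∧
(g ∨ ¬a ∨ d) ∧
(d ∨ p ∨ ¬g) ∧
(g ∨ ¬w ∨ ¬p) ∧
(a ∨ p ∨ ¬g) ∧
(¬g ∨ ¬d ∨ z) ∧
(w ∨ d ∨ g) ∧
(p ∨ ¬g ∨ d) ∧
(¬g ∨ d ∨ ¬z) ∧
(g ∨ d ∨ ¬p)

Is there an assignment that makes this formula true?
Yes

Yes, the formula is satisfiable.

One satisfying assignment is: w=False, d=True, a=False, g=False, p=False, z=False

Verification: With this assignment, all 24 clauses evaluate to true.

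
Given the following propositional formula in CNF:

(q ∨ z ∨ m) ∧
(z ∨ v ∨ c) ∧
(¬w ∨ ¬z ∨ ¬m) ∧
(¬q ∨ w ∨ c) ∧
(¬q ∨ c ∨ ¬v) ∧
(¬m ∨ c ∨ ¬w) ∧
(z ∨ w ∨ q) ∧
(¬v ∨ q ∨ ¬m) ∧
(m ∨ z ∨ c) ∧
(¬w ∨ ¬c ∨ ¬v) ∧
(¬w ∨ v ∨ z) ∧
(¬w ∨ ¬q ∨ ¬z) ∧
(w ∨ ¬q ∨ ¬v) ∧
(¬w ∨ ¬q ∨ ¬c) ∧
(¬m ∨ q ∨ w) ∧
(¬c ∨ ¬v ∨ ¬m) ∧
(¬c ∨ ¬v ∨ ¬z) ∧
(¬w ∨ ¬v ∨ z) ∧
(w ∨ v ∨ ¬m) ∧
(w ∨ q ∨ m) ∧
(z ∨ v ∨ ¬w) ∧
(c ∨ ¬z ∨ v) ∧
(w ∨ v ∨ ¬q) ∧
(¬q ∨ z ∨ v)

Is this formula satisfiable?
Yes

Yes, the formula is satisfiable.

One satisfying assignment is: v=False, z=True, q=False, m=False, w=True, c=True

Verification: With this assignment, all 24 clauses evaluate to true.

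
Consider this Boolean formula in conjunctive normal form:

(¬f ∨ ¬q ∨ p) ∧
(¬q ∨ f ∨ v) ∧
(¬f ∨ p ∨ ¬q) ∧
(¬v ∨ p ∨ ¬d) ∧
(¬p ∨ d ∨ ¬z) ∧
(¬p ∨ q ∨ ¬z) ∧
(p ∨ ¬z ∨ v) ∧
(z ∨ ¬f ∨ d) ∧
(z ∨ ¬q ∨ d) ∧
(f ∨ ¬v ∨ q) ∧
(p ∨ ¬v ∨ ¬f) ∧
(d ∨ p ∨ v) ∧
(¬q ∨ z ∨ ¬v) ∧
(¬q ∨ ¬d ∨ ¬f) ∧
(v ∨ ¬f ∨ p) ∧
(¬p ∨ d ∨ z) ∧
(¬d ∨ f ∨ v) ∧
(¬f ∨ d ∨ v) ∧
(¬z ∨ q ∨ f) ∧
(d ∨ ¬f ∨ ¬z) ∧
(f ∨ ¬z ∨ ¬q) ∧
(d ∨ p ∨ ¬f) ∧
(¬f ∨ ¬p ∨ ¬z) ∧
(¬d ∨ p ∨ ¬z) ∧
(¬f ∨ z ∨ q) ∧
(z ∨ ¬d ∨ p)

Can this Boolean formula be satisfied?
No

No, the formula is not satisfiable.

No assignment of truth values to the variables can make all 26 clauses true simultaneously.

The formula is UNSAT (unsatisfiable).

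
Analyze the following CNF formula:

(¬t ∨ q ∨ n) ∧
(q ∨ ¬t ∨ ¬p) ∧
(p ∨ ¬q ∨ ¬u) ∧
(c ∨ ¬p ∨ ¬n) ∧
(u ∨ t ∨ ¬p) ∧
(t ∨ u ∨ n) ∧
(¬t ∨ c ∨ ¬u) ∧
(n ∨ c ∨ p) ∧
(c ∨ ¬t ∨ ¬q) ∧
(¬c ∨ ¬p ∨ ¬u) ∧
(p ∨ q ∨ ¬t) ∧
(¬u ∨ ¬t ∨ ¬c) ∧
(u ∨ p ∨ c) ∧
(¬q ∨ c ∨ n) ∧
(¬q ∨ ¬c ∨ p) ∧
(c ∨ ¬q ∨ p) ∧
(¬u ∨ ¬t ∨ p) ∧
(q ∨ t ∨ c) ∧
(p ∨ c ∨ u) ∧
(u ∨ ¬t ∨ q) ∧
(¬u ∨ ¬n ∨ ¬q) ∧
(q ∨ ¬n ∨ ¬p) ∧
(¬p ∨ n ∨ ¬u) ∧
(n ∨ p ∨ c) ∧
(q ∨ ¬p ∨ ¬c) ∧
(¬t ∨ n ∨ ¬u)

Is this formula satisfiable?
Yes

Yes, the formula is satisfiable.

One satisfying assignment is: u=False, p=True, n=False, q=True, c=True, t=True

Verification: With this assignment, all 26 clauses evaluate to true.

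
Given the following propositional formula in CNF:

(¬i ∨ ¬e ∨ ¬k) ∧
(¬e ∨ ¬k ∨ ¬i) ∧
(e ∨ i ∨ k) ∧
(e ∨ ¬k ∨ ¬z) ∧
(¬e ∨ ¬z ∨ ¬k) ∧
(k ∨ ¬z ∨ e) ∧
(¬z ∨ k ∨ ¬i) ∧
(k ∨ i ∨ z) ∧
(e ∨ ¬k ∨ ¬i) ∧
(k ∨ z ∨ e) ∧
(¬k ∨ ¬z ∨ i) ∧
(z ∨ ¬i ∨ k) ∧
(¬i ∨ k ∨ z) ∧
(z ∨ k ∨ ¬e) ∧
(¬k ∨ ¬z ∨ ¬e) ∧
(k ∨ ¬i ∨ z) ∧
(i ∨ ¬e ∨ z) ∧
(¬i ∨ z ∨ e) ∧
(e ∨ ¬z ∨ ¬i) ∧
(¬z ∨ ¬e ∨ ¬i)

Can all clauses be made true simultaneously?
Yes

Yes, the formula is satisfiable.

One satisfying assignment is: z=False, i=False, e=False, k=True

Verification: With this assignment, all 20 clauses evaluate to true.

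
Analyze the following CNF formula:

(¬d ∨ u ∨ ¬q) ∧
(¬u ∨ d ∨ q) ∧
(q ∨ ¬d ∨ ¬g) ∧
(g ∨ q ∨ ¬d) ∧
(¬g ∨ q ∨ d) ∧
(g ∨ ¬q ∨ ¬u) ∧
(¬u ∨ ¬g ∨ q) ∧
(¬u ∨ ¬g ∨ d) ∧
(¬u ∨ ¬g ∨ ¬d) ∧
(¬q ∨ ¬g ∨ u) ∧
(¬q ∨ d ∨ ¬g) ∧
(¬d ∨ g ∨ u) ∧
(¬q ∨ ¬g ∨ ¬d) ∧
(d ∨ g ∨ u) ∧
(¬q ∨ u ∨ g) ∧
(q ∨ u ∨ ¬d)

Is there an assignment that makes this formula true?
No

No, the formula is not satisfiable.

No assignment of truth values to the variables can make all 16 clauses true simultaneously.

The formula is UNSAT (unsatisfiable).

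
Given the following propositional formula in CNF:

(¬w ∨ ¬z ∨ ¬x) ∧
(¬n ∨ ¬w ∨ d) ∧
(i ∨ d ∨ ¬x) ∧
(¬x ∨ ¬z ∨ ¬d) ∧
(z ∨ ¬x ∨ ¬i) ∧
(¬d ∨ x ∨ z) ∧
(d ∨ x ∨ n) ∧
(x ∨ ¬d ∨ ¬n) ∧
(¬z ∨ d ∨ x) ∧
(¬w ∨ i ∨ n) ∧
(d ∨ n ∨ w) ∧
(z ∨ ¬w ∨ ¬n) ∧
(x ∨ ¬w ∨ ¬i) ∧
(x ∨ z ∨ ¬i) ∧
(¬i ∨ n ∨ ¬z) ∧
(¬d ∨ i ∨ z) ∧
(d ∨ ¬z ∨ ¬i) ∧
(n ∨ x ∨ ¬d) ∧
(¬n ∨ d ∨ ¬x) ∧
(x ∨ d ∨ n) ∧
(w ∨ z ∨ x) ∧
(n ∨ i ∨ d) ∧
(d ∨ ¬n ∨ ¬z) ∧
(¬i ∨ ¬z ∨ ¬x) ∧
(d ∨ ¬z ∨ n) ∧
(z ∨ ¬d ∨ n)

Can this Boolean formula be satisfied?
No

No, the formula is not satisfiable.

No assignment of truth values to the variables can make all 26 clauses true simultaneously.

The formula is UNSAT (unsatisfiable).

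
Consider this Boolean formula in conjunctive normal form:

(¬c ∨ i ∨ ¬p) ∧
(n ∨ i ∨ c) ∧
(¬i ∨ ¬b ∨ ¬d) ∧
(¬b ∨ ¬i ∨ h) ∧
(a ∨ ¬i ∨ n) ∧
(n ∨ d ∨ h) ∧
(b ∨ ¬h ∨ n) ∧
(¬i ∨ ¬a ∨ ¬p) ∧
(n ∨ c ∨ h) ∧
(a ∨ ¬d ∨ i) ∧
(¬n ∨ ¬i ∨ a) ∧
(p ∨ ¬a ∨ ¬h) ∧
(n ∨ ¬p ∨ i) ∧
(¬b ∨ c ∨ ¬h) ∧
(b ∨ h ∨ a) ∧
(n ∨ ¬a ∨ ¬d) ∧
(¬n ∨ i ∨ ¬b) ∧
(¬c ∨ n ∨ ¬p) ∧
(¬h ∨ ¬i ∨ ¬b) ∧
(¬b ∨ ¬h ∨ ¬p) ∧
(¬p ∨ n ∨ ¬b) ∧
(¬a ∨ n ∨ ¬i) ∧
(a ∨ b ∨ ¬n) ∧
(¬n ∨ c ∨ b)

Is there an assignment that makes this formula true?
Yes

Yes, the formula is satisfiable.

One satisfying assignment is: a=False, n=False, c=True, d=False, b=True, h=True, i=False, p=False

Verification: With this assignment, all 24 clauses evaluate to true.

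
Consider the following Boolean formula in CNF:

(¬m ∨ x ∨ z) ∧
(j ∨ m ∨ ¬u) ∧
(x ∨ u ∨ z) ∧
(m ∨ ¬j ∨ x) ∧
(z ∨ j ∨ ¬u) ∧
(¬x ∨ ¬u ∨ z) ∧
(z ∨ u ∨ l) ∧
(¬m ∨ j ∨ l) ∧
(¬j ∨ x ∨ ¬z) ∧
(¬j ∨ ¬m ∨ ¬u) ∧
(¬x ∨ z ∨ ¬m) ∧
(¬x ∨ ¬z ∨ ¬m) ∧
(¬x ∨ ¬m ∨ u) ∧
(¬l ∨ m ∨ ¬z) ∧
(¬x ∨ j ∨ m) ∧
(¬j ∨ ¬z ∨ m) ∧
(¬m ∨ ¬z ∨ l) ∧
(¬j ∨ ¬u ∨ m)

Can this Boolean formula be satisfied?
Yes

Yes, the formula is satisfiable.

One satisfying assignment is: l=False, x=False, j=False, m=False, u=False, z=True

Verification: With this assignment, all 18 clauses evaluate to true.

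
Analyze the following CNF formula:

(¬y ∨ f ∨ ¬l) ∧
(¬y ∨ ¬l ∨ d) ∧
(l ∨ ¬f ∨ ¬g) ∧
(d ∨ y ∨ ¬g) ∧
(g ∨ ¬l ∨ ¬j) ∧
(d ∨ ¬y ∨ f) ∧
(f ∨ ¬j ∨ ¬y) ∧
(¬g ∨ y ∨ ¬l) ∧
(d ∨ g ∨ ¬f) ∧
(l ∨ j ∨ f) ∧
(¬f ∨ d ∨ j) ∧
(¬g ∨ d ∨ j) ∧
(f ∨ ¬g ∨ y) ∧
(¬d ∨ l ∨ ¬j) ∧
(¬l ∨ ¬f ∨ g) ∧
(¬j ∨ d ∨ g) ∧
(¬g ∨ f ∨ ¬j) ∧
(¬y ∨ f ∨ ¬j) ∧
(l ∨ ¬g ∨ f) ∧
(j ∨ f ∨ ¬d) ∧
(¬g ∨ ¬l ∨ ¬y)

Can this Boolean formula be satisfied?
Yes

Yes, the formula is satisfiable.

One satisfying assignment is: y=False, d=False, j=False, f=False, g=False, l=True

Verification: With this assignment, all 21 clauses evaluate to true.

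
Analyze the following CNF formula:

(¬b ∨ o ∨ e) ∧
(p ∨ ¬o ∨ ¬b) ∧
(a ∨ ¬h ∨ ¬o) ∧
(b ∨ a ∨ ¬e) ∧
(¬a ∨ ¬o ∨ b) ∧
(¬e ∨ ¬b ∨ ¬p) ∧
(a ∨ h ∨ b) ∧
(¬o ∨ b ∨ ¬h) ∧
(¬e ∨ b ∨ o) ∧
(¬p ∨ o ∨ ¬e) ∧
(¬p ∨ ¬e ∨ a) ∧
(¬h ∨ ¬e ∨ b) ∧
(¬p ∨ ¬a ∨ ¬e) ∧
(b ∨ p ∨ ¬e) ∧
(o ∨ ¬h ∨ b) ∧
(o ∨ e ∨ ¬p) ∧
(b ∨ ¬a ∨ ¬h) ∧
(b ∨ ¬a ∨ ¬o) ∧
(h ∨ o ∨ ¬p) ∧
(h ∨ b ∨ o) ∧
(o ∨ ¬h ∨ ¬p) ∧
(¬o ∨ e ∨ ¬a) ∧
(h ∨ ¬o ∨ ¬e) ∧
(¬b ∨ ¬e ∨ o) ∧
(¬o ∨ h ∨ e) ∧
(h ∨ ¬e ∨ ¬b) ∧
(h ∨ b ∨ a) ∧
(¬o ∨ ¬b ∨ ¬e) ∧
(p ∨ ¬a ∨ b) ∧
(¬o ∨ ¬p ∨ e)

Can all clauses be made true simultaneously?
No

No, the formula is not satisfiable.

No assignment of truth values to the variables can make all 30 clauses true simultaneously.

The formula is UNSAT (unsatisfiable).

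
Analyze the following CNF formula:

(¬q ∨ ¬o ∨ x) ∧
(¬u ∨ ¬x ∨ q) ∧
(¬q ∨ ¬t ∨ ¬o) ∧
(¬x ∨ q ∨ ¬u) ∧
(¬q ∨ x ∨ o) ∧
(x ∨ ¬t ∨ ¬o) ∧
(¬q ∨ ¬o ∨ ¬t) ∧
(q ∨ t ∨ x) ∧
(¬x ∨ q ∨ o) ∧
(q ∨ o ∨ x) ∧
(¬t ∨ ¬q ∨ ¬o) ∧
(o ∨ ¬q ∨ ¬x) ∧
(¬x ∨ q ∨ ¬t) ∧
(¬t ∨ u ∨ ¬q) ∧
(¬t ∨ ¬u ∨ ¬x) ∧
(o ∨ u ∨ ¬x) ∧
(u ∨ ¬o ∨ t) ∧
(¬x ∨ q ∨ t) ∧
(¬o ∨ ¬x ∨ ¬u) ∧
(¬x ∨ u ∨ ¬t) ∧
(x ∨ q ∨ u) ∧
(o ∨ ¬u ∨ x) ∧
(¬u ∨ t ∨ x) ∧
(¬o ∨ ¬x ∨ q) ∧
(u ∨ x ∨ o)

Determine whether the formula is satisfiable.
No

No, the formula is not satisfiable.

No assignment of truth values to the variables can make all 25 clauses true simultaneously.

The formula is UNSAT (unsatisfiable).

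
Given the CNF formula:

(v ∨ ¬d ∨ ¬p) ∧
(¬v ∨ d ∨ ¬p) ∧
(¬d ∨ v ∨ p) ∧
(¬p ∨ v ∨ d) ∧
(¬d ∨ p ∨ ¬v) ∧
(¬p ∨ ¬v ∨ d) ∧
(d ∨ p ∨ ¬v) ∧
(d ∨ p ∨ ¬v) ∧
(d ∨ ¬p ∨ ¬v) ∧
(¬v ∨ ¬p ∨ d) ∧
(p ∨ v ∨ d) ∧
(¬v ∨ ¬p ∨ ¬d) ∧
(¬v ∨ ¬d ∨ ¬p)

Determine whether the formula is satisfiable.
No

No, the formula is not satisfiable.

No assignment of truth values to the variables can make all 13 clauses true simultaneously.

The formula is UNSAT (unsatisfiable).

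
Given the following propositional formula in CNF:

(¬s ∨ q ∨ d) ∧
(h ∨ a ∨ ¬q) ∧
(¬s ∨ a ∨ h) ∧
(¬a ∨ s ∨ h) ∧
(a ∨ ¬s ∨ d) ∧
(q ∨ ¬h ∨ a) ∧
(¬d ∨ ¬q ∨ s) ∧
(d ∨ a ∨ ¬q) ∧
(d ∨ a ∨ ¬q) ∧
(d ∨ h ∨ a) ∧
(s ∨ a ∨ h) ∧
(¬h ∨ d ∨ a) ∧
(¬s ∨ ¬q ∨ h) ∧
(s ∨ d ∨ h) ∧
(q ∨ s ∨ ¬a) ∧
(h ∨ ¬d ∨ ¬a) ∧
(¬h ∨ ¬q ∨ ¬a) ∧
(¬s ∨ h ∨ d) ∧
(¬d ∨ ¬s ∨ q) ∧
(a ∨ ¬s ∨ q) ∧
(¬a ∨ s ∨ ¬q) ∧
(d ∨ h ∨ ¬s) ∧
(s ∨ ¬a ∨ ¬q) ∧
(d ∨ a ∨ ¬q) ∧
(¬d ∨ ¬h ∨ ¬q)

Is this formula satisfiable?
No

No, the formula is not satisfiable.

No assignment of truth values to the variables can make all 25 clauses true simultaneously.

The formula is UNSAT (unsatisfiable).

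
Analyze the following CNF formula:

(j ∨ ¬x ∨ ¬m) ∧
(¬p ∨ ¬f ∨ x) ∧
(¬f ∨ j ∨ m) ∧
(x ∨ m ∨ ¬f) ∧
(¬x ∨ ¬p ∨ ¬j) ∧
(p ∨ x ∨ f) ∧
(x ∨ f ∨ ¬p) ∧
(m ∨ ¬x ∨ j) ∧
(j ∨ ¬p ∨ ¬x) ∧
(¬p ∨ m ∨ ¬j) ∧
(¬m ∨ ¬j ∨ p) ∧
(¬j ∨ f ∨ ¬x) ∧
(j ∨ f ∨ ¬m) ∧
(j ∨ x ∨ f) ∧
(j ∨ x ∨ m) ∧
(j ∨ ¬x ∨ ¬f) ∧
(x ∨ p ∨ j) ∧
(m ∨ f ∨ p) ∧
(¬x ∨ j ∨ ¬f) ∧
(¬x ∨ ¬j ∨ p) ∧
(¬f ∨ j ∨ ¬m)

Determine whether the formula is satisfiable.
No

No, the formula is not satisfiable.

No assignment of truth values to the variables can make all 21 clauses true simultaneously.

The formula is UNSAT (unsatisfiable).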